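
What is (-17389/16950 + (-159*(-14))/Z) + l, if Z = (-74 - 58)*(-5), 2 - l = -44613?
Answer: 4159452158/93225 ≈ 44617.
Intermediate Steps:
l = 44615 (l = 2 - 1*(-44613) = 2 + 44613 = 44615)
Z = 660 (Z = -132*(-5) = 660)
(-17389/16950 + (-159*(-14))/Z) + l = (-17389/16950 - 159*(-14)/660) + 44615 = (-17389*1/16950 + 2226*(1/660)) + 44615 = (-17389/16950 + 371/110) + 44615 = 218783/93225 + 44615 = 4159452158/93225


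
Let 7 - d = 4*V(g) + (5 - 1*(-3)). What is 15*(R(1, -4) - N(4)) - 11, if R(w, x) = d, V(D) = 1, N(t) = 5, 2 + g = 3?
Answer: -161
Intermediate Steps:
g = 1 (g = -2 + 3 = 1)
d = -5 (d = 7 - (4*1 + (5 - 1*(-3))) = 7 - (4 + (5 + 3)) = 7 - (4 + 8) = 7 - 1*12 = 7 - 12 = -5)
R(w, x) = -5
15*(R(1, -4) - N(4)) - 11 = 15*(-5 - 1*5) - 11 = 15*(-5 - 5) - 11 = 15*(-10) - 11 = -150 - 11 = -161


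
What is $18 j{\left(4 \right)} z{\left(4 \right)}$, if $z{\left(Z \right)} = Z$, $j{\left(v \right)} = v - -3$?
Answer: $504$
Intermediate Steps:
$j{\left(v \right)} = 3 + v$ ($j{\left(v \right)} = v + 3 = 3 + v$)
$18 j{\left(4 \right)} z{\left(4 \right)} = 18 \left(3 + 4\right) 4 = 18 \cdot 7 \cdot 4 = 126 \cdot 4 = 504$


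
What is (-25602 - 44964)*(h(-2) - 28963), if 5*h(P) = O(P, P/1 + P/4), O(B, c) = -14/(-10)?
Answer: 51094582488/25 ≈ 2.0438e+9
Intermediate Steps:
O(B, c) = 7/5 (O(B, c) = -14*(-⅒) = 7/5)
h(P) = 7/25 (h(P) = (⅕)*(7/5) = 7/25)
(-25602 - 44964)*(h(-2) - 28963) = (-25602 - 44964)*(7/25 - 28963) = -70566*(-724068/25) = 51094582488/25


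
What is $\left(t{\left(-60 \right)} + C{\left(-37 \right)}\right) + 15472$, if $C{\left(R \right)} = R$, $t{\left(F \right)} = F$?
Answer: $15375$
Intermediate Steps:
$\left(t{\left(-60 \right)} + C{\left(-37 \right)}\right) + 15472 = \left(-60 - 37\right) + 15472 = -97 + 15472 = 15375$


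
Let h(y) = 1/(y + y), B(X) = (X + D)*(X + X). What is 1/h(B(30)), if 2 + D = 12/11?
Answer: 38400/11 ≈ 3490.9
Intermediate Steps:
D = -10/11 (D = -2 + 12/11 = -10/11 ≈ -0.90909)
B(X) = 2*X*(-10/11 + X) (B(X) = (X - 10/11)*(X + X) = (-10/11 + X)*(2*X) = 2*X*(-10/11 + X))
h(y) = 1/(2*y)
1/h(B(30)) = 1/(1/(2*(((2/11)*30*(-10 + 11*30))))) = 1/(1/(2*(((2/11)*30*(-10 + 330))))) = 1/(1/(2*(((2/11)*30*320)))) = 1/(1/(2*(19200/11))) = 1/((½)*(11/19200)) = 1/(11/38400) = 38400/11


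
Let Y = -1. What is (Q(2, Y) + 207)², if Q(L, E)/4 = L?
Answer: 46225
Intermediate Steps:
Q(L, E) = 4*L
(Q(2, Y) + 207)² = (4*2 + 207)² = (8 + 207)² = 215² = 46225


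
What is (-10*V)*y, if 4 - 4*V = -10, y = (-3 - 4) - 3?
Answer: 350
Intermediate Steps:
y = -10 (y = -7 - 3 = -10)
V = 7/2 (V = 1 - 1/4*(-10) = 1 + 5/2 = 7/2 ≈ 3.5000)
(-10*V)*y = -10*7/2*(-10) = -35*(-10) = 350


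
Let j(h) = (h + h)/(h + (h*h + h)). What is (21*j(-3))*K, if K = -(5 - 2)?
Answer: 126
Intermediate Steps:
j(h) = 2*h/(h**2 + 2*h) (j(h) = (2*h)/(h + (h**2 + h)) = (2*h)/(h + (h + h**2)) = (2*h)/(h**2 + 2*h) = 2*h/(h**2 + 2*h))
K = -3 (K = -1*3 = -3)
(21*j(-3))*K = (21*(2/(2 - 3)))*(-3) = (21*(2/(-1)))*(-3) = (21*(2*(-1)))*(-3) = (21*(-2))*(-3) = -42*(-3) = 126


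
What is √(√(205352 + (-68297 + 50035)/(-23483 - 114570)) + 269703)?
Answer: √(5140169905079727 + 138053*√3913730475013654)/138053 ≈ 519.77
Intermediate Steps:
√(√(205352 + (-68297 + 50035)/(-23483 - 114570)) + 269703) = √(√(205352 - 18262/(-138053)) + 269703) = √(√(205352 - 18262*(-1/138053)) + 269703) = √(√(205352 + 18262/138053) + 269703) = √(√(28349477918/138053) + 269703) = √(√3913730475013654/138053 + 269703) = √(269703 + √3913730475013654/138053)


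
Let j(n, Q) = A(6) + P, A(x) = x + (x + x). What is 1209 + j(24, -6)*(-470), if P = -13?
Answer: -1141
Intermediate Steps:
A(x) = 3*x (A(x) = x + 2*x = 3*x)
j(n, Q) = 5 (j(n, Q) = 3*6 - 13 = 18 - 13 = 5)
1209 + j(24, -6)*(-470) = 1209 + 5*(-470) = 1209 - 2350 = -1141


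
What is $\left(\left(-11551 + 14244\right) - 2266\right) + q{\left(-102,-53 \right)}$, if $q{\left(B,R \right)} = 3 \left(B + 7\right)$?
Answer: $142$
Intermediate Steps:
$q{\left(B,R \right)} = 21 + 3 B$ ($q{\left(B,R \right)} = 3 \left(7 + B\right) = 21 + 3 B$)
$\left(\left(-11551 + 14244\right) - 2266\right) + q{\left(-102,-53 \right)} = \left(\left(-11551 + 14244\right) - 2266\right) + \left(21 + 3 \left(-102\right)\right) = \left(2693 - 2266\right) + \left(21 - 306\right) = 427 - 285 = 142$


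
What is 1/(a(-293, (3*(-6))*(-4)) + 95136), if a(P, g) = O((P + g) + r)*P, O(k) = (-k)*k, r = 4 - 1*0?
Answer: 1/13892213 ≈ 7.1983e-8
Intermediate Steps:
r = 4 (r = 4 + 0 = 4)
O(k) = -k²
a(P, g) = -P*(4 + P + g)² (a(P, g) = (-((P + g) + 4)²)*P = (-(4 + P + g)²)*P = -P*(4 + P + g)²)
1/(a(-293, (3*(-6))*(-4)) + 95136) = 1/(-1*(-293)*(4 - 293 + (3*(-6))*(-4))² + 95136) = 1/(-1*(-293)*(4 - 293 - 18*(-4))² + 95136) = 1/(-1*(-293)*(4 - 293 + 72)² + 95136) = 1/(-1*(-293)*(-217)² + 95136) = 1/(-1*(-293)*47089 + 95136) = 1/(13797077 + 95136) = 1/13892213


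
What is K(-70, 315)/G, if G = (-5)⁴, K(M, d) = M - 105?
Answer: -7/25 ≈ -0.28000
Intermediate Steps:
K(M, d) = -105 + M
G = 625
K(-70, 315)/G = (-105 - 70)/625 = -175*1/625 = -7/25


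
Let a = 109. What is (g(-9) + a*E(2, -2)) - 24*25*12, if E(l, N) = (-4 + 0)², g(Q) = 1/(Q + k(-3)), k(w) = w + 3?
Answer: -49105/9 ≈ -5456.1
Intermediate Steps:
k(w) = 3 + w
g(Q) = 1/Q (g(Q) = 1/(Q + (3 - 3)) = 1/(Q + 0) = 1/Q)
E(l, N) = 16 (E(l, N) = (-4)² = 16)
(g(-9) + a*E(2, -2)) - 24*25*12 = (1/(-9) + 109*16) - 24*25*12 = (-⅑ + 1744) - 600*12 = 15695/9 - 1*7200 = 15695/9 - 7200 = -49105/9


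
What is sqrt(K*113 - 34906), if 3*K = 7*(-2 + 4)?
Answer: 4*I*sqrt(19338)/3 ≈ 185.41*I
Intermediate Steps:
K = 14/3 (K = (7*(-2 + 4))/3 = (7*2)/3 = (1/3)*14 = 14/3 ≈ 4.6667)
sqrt(K*113 - 34906) = sqrt((14/3)*113 - 34906) = sqrt(1582/3 - 34906) = sqrt(-103136/3) = 4*I*sqrt(19338)/3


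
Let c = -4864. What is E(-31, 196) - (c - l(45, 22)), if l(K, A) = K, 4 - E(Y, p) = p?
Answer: 4717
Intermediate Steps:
E(Y, p) = 4 - p
E(-31, 196) - (c - l(45, 22)) = (4 - 1*196) - (-4864 - 1*45) = (4 - 196) - (-4864 - 45) = -192 - 1*(-4909) = -192 + 4909 = 4717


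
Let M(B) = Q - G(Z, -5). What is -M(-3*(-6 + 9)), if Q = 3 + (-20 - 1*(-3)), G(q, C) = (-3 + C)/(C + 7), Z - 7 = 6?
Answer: 10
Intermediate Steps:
Z = 13 (Z = 7 + 6 = 13)
G(q, C) = (-3 + C)/(7 + C)
Q = -14 (Q = 3 + (-20 + 3) = 3 - 17 = -14)
M(B) = -10 (M(B) = -14 - (-3 - 5)/(7 - 5) = -14 - (-8)/2 = -14 - 1*(-4) = -14 + 4 = -10)
-M(-3*(-6 + 9)) = -1*(-10) = 10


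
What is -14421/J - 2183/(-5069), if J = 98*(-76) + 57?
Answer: 126934/53293 ≈ 2.3818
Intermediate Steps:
J = -7391 (J = -7448 + 57 = -7391)
-14421/J - 2183/(-5069) = -14421/(-7391) - 2183/(-5069) = -14421*(-1/7391) - 2183*(-1/5069) = 759/389 + 59/137 = 126934/53293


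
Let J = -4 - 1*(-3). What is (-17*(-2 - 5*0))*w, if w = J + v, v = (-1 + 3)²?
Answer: 102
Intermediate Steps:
v = 4 (v = 2² = 4)
J = -1 (J = -4 + 3 = -1)
w = 3 (w = -1 + 4 = 3)
(-17*(-2 - 5*0))*w = -17*(-2 - 5*0)*3 = -17*(-2 + 0)*3 = -17*(-2)*3 = 34*3 = 102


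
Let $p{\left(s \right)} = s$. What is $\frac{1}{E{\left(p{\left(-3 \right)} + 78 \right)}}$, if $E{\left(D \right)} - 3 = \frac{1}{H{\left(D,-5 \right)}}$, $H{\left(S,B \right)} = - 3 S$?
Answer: $\frac{225}{674} \approx 0.33383$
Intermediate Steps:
$E{\left(D \right)} = 3 - \frac{1}{3 D}$ ($E{\left(D \right)} = 3 + \frac{1}{\left(-3\right) D} = 3 - \frac{1}{3 D}$)
$\frac{1}{E{\left(p{\left(-3 \right)} + 78 \right)}} = \frac{1}{3 - \frac{1}{3 \left(-3 + 78\right)}} = \frac{1}{3 - \frac{1}{3 \cdot 75}} = \frac{1}{3 - \frac{1}{225}} = \frac{1}{\frac{674}{225}} = \frac{225}{674}$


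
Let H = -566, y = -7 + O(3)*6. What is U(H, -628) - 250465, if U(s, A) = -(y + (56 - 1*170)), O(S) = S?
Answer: -250362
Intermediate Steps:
y = 11 (y = -7 + 3*6 = -7 + 18 = 11)
U(s, A) = 103 (U(s, A) = -(11 + (56 - 1*170)) = -(11 + (56 - 170)) = -(11 - 114) = -1*(-103) = 103)
U(H, -628) - 250465 = 103 - 250465 = -250362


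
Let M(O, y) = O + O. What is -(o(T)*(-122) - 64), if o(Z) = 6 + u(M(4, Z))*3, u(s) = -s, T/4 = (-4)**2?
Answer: -2132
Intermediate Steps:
T = 64 (T = 4*(-4)**2 = 4*16 = 64)
M(O, y) = 2*O
o(Z) = -18 (o(Z) = 6 - 2*4*3 = 6 - 1*8*3 = 6 - 8*3 = 6 - 24 = -18)
-(o(T)*(-122) - 64) = -(-18*(-122) - 64) = -(2196 - 64) = -1*2132 = -2132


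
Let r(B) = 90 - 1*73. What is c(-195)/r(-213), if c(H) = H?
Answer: -195/17 ≈ -11.471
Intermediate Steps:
r(B) = 17 (r(B) = 90 - 73 = 17)
c(-195)/r(-213) = -195/17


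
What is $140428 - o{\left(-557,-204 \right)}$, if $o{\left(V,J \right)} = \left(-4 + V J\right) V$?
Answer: $63428996$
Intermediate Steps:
$o{\left(V,J \right)} = V \left(-4 + J V\right)$ ($o{\left(V,J \right)} = \left(-4 + J V\right) V = V \left(-4 + J V\right)$)
$140428 - o{\left(-557,-204 \right)} = 140428 - - 557 \left(-4 - -113628\right) = 140428 - - 557 \left(-4 + 113628\right) = 140428 - \left(-557\right) 113624 = 140428 - -63288568 = 140428 + 63288568 = 63428996$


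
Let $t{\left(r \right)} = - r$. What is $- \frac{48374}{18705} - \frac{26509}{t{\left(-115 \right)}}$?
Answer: $- \frac{100282771}{430215} \approx -233.1$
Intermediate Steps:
$- \frac{48374}{18705} - \frac{26509}{t{\left(-115 \right)}} = - \frac{48374}{18705} - \frac{26509}{\left(-1\right) \left(-115\right)} = \left(-48374\right) \frac{1}{18705} - \frac{26509}{115} = - \frac{48374}{18705} - \frac{26509}{115} = - \frac{100282771}{430215}$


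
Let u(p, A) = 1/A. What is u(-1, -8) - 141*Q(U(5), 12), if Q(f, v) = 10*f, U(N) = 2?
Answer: -22561/8 ≈ -2820.1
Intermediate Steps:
u(-1, -8) - 141*Q(U(5), 12) = 1/(-8) - 1410*2 = -1/8 - 141*20 = -1/8 - 2820 = -22561/8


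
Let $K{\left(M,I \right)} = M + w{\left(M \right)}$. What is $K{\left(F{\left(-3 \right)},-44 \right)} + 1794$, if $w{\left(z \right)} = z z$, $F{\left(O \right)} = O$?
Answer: $1800$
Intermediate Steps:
$w{\left(z \right)} = z^{2}$
$K{\left(M,I \right)} = M + M^{2}$
$K{\left(F{\left(-3 \right)},-44 \right)} + 1794 = - 3 \left(1 - 3\right) + 1794 = \left(-3\right) \left(-2\right) + 1794 = 6 + 1794 = 1800$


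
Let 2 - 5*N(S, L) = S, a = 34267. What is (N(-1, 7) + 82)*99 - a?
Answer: -130448/5 ≈ -26090.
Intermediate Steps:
N(S, L) = ⅖ - S/5
(N(-1, 7) + 82)*99 - a = ((⅖ - ⅕*(-1)) + 82)*99 - 1*34267 = ((⅖ + ⅕) + 82)*99 - 34267 = (⅗ + 82)*99 - 34267 = (413/5)*99 - 34267 = 40887/5 - 34267 = -130448/5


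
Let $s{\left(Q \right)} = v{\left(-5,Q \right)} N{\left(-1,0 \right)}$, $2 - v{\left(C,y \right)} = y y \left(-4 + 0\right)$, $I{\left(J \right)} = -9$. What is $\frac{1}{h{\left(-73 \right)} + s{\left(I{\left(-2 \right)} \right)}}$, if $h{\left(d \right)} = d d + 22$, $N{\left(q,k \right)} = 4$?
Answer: $\frac{1}{6655} \approx 0.00015026$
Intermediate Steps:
$v{\left(C,y \right)} = 2 + 4 y^{2}$ ($v{\left(C,y \right)} = 2 - y y \left(-4 + 0\right) = 2 - y^{2} \left(-4\right) = 2 - - 4 y^{2} = 2 + 4 y^{2}$)
$h{\left(d \right)} = 22 + d^{2}$ ($h{\left(d \right)} = d^{2} + 22 = 22 + d^{2}$)
$s{\left(Q \right)} = 8 + 16 Q^{2}$ ($s{\left(Q \right)} = \left(2 + 4 Q^{2}\right) 4 = 8 + 16 Q^{2}$)
$\frac{1}{h{\left(-73 \right)} + s{\left(I{\left(-2 \right)} \right)}} = \frac{1}{\left(22 + \left(-73\right)^{2}\right) + \left(8 + 16 \left(-9\right)^{2}\right)} = \frac{1}{\left(22 + 5329\right) + \left(8 + 16 \cdot 81\right)} = \frac{1}{5351 + \left(8 + 1296\right)} = \frac{1}{5351 + 1304} = \frac{1}{6655}$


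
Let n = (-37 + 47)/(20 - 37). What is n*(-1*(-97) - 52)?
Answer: -450/17 ≈ -26.471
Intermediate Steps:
n = -10/17 (n = 10/(-17) = 10*(-1/17) = -10/17 ≈ -0.58823)
n*(-1*(-97) - 52) = -10*(-1*(-97) - 52)/17 = -10*(97 - 52)/17 = -10/17*45 = -450/17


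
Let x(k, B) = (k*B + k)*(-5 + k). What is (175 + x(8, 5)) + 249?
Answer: 568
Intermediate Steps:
x(k, B) = (-5 + k)*(k + B*k) (x(k, B) = (B*k + k)*(-5 + k) = (k + B*k)*(-5 + k) = (-5 + k)*(k + B*k))
(175 + x(8, 5)) + 249 = (175 + 8*(-5 + 8 - 5*5 + 5*8)) + 249 = (175 + 8*(-5 + 8 - 25 + 40)) + 249 = (175 + 8*18) + 249 = (175 + 144) + 249 = 319 + 249 = 568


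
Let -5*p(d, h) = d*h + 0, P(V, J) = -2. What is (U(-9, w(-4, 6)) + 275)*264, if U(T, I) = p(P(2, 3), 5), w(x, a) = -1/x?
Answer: 73128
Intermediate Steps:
p(d, h) = -d*h/5 (p(d, h) = -(d*h + 0)/5 = -d*h/5)
U(T, I) = 2 (U(T, I) = -⅕*(-2)*5 = 2)
(U(-9, w(-4, 6)) + 275)*264 = (2 + 275)*264 = 277*264 = 73128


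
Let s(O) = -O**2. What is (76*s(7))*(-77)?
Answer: 286748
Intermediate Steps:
(76*s(7))*(-77) = (76*(-1*7**2))*(-77) = (76*(-1*49))*(-77) = (76*(-49))*(-77) = -3724*(-77) = 286748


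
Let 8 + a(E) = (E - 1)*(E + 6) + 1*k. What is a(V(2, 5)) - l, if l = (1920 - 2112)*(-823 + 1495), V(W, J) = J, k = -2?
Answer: 129058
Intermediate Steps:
l = -129024 (l = -192*672 = -129024)
a(E) = -10 + (-1 + E)*(6 + E) (a(E) = -8 + ((E - 1)*(E + 6) + 1*(-2)) = -8 + ((-1 + E)*(6 + E) - 2) = -8 + (-2 + (-1 + E)*(6 + E)) = -10 + (-1 + E)*(6 + E))
a(V(2, 5)) - l = (-16 + 5² + 5*5) - 1*(-129024) = (-16 + 25 + 25) + 129024 = 34 + 129024 = 129058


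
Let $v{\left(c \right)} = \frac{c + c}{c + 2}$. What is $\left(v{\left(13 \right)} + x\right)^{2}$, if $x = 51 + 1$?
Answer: $\frac{649636}{225} \approx 2887.3$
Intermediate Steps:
$x = 52$
$v{\left(c \right)} = \frac{2 c}{2 + c}$
$\left(v{\left(13 \right)} + x\right)^{2} = \left(2 \cdot 13 \frac{1}{2 + 13} + 52\right)^{2} = \left(2 \cdot 13 \cdot \frac{1}{15} + 52\right)^{2} = \left(\frac{26}{15} + 52\right)^{2} = \left(\frac{806}{15}\right)^{2} = \frac{649636}{225}$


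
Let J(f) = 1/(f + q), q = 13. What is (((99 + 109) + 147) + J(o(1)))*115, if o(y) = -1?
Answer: 490015/12 ≈ 40835.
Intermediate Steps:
J(f) = 1/(13 + f) (J(f) = 1/(f + 13) = 1/(13 + f))
(((99 + 109) + 147) + J(o(1)))*115 = (((99 + 109) + 147) + 1/(13 - 1))*115 = ((208 + 147) + 1/12)*115 = (355 + 1/12)*115 = (4261/12)*115 = 490015/12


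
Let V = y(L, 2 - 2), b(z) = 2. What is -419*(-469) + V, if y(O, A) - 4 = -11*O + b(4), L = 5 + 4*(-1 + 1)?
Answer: 196462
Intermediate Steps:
L = 5 (L = 5 + 4*0 = 5 + 0 = 5)
y(O, A) = 6 - 11*O (y(O, A) = 4 + (-11*O + 2) = 4 + (2 - 11*O) = 6 - 11*O)
V = -49 (V = 6 - 11*5 = 6 - 55 = -49)
-419*(-469) + V = -419*(-469) - 49 = 196511 - 49 = 196462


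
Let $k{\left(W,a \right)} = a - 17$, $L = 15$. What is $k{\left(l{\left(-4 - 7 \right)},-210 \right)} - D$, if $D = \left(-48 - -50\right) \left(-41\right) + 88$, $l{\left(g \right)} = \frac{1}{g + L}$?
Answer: $-233$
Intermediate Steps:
$l{\left(g \right)} = \frac{1}{15 + g}$ ($l{\left(g \right)} = \frac{1}{g + 15} = \frac{1}{15 + g}$)
$D = 6$ ($D = \left(-48 + 50\right) \left(-41\right) + 88 = 2 \left(-41\right) + 88 = -82 + 88 = 6$)
$k{\left(W,a \right)} = -17 + a$ ($k{\left(W,a \right)} = a - 17 = -17 + a$)
$k{\left(l{\left(-4 - 7 \right)},-210 \right)} - D = \left(-17 - 210\right) - 6 = -227 - 6 = -233$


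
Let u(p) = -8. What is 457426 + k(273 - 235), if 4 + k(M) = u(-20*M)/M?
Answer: 8691014/19 ≈ 4.5742e+5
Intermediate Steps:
k(M) = -4 - 8/M
457426 + k(273 - 235) = 457426 + (-4 - 8/(273 - 235)) = 457426 + (-4 - 8/38) = 457426 + (-4 - 8*1/38) = 457426 + (-4 - 4/19) = 457426 - 80/19 = 8691014/19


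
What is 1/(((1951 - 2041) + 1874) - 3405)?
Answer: -1/1621 ≈ -0.00061690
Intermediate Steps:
1/(((1951 - 2041) + 1874) - 3405) = 1/((-90 + 1874) - 3405) = 1/(1784 - 3405) = 1/(-1621) = -1/1621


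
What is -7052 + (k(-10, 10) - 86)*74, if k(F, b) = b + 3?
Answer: -12454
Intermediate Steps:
k(F, b) = 3 + b
-7052 + (k(-10, 10) - 86)*74 = -7052 + ((3 + 10) - 86)*74 = -7052 + (13 - 86)*74 = -7052 - 73*74 = -7052 - 5402 = -12454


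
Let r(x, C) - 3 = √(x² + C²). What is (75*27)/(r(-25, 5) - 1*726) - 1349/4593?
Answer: -7428781046/2397908847 - 10125*√26/522079 ≈ -3.1969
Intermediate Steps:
r(x, C) = 3 + √(C² + x²) (r(x, C) = 3 + √(x² + C²) = 3 + √(C² + x²))
(75*27)/(r(-25, 5) - 1*726) - 1349/4593 = (75*27)/((3 + √(5² + (-25)²)) - 1*726) - 1349/4593 = 2025/((3 + √(25 + 625)) - 726) - 1349*1/4593 = 2025/((3 + √650) - 726) - 1349/4593 = 2025/((3 + 5*√26) - 726) - 1349/4593 = 2025/(-723 + 5*√26) - 1349/4593 = -1349/4593 + 2025/(-723 + 5*√26)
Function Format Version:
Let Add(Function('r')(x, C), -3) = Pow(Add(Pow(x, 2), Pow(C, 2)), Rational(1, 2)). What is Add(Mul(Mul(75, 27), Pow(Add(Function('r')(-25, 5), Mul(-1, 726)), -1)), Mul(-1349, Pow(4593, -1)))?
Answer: Add(Rational(-7428781046, 2397908847), Mul(Rational(-10125, 522079), Pow(26, Rational(1, 2)))) ≈ -3.1969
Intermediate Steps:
Function('r')(x, C) = Add(3, Pow(Add(Pow(C, 2), Pow(x, 2)), Rational(1, 2))) (Function('r')(x, C) = Add(3, Pow(Add(Pow(x, 2), Pow(C, 2)), Rational(1, 2))) = Add(3, Pow(Add(Pow(C, 2), Pow(x, 2)), Rational(1, 2))))
Add(Mul(Mul(75, 27), Pow(Add(Function('r')(-25, 5), Mul(-1, 726)), -1)), Mul(-1349, Pow(4593, -1))) = Add(Mul(Mul(75, 27), Pow(Add(Add(3, Pow(Add(Pow(5, 2), Pow(-25, 2)), Rational(1, 2))), Mul(-1, 726)), -1)), Mul(-1349, Pow(4593, -1))) = Add(Mul(2025, Pow(Add(Add(3, Pow(Add(25, 625), Rational(1, 2))), -726), -1)), Mul(-1349, Rational(1, 4593))) = Add(Mul(2025, Pow(Add(Add(3, Pow(650, Rational(1, 2))), -726), -1)), Rational(-1349, 4593)) = Add(Mul(2025, Pow(Add(Add(3, Mul(5, Pow(26, Rational(1, 2)))), -726), -1)), Rational(-1349, 4593)) = Add(Mul(2025, Pow(Add(-723, Mul(5, Pow(26, Rational(1, 2)))), -1)), Rational(-1349, 4593)) = Add(Rational(-1349, 4593), Mul(2025, Pow(Add(-723, Mul(5, Pow(26, Rational(1, 2)))), -1)))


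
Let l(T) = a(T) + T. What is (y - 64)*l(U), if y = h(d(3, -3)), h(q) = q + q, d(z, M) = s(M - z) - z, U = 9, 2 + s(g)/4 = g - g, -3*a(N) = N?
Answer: -516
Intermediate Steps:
a(N) = -N/3
s(g) = -8 (s(g) = -8 + 4*(g - g) = -8 + 4*0 = -8 + 0 = -8)
d(z, M) = -8 - z
h(q) = 2*q
y = -22 (y = 2*(-8 - 1*3) = 2*(-8 - 3) = 2*(-11) = -22)
l(T) = 2*T/3 (l(T) = -T/3 + T = 2*T/3)
(y - 64)*l(U) = (-22 - 64)*((⅔)*9) = -86*6 = -516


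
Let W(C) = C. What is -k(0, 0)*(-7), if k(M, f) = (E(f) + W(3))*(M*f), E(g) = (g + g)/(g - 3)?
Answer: 0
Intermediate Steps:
E(g) = 2*g/(-3 + g) (E(g) = (2*g)/(-3 + g) = 2*g/(-3 + g))
k(M, f) = M*f*(3 + 2*f/(-3 + f)) (k(M, f) = (2*f/(-3 + f) + 3)*(M*f) = (3 + 2*f/(-3 + f))*(M*f) = M*f*(3 + 2*f/(-3 + f)))
-k(0, 0)*(-7) = -0*0*(-9 + 5*0)/(-3 + 0)*(-7) = -0*0*(-9 + 0)/(-3)*(-7) = -0*0*(-1)*(-9)/3*(-7) = -1*0*(-7) = 0*(-7) = 0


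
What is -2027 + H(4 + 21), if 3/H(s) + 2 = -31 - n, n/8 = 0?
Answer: -22298/11 ≈ -2027.1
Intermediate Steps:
n = 0 (n = 8*0 = 0)
H(s) = -1/11 (H(s) = 3/(-2 + (-31 - 1*0)) = 3/(-2 + (-31 + 0)) = 3/(-2 - 31) = 3/(-33) = 3*(-1/33) = -1/11)
-2027 + H(4 + 21) = -2027 - 1/11 = -22298/11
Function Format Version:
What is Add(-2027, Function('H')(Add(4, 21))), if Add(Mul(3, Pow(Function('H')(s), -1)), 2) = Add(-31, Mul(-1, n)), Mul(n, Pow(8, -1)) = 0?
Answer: Rational(-22298, 11) ≈ -2027.1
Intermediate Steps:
n = 0 (n = Mul(8, 0) = 0)
Function('H')(s) = Rational(-1, 11) (Function('H')(s) = Mul(3, Pow(Add(-2, Add(-31, Mul(-1, 0))), -1)) = Mul(3, Pow(Add(-2, Add(-31, 0)), -1)) = Mul(3, Pow(Add(-2, -31), -1)) = Mul(3, Pow(-33, -1)) = Mul(3, Rational(-1, 33)) = Rational(-1, 11))
Add(-2027, Function('H')(Add(4, 21))) = Add(-2027, Rational(-1, 11)) = Rational(-22298, 11)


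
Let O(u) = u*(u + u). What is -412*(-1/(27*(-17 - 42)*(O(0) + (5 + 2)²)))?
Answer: -412/78057 ≈ -0.0052782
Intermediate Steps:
O(u) = 2*u² (O(u) = u*(2*u) = 2*u²)
-412*(-1/(27*(-17 - 42)*(O(0) + (5 + 2)²))) = -412*(-1/(27*(-17 - 42)*(2*0² + (5 + 2)²))) = -412*1/(1593*(2*0 + 7²)) = -412*1/(1593*(0 + 49)) = -412/(-59*49*(-27)) = -412/((-2891*(-27))) = -412/78057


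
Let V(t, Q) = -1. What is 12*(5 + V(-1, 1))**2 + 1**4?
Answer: 193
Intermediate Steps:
12*(5 + V(-1, 1))**2 + 1**4 = 12*(5 - 1)**2 + 1**4 = 12*4**2 + 1 = 12*16 + 1 = 192 + 1 = 193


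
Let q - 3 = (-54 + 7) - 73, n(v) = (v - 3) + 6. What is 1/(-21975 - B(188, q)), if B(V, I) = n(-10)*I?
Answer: -1/22794 ≈ -4.3871e-5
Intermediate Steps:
n(v) = 3 + v (n(v) = (-3 + v) + 6 = 3 + v)
q = -117 (q = 3 + ((-54 + 7) - 73) = 3 + (-47 - 73) = 3 - 120 = -117)
B(V, I) = -7*I (B(V, I) = (3 - 10)*I = -7*I)
1/(-21975 - B(188, q)) = 1/(-21975 - (-7)*(-117)) = 1/(-21975 - 1*819) = 1/(-21975 - 819) = 1/(-22794) = -1/22794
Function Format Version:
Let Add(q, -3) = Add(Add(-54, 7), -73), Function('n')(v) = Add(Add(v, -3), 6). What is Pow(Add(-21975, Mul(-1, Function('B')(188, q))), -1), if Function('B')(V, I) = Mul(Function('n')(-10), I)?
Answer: Rational(-1, 22794) ≈ -4.3871e-5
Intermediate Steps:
Function('n')(v) = Add(3, v) (Function('n')(v) = Add(Add(-3, v), 6) = Add(3, v))
q = -117 (q = Add(3, Add(Add(-54, 7), -73)) = Add(3, Add(-47, -73)) = Add(3, -120) = -117)
Function('B')(V, I) = Mul(-7, I) (Function('B')(V, I) = Mul(Add(3, -10), I) = Mul(-7, I))
Pow(Add(-21975, Mul(-1, Function('B')(188, q))), -1) = Pow(Add(-21975, Mul(-1, Mul(-7, -117))), -1) = Pow(Add(-21975, Mul(-1, 819)), -1) = Pow(Add(-21975, -819), -1) = Pow(-22794, -1) = Rational(-1, 22794)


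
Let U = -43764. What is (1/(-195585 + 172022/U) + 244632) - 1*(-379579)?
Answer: 2671546290165109/4279876981 ≈ 6.2421e+5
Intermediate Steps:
(1/(-195585 + 172022/U) + 244632) - 1*(-379579) = (1/(-195585 + 172022/(-43764)) + 244632) - 1*(-379579) = (1/(-195585 + 172022*(-1/43764)) + 244632) + 379579 = (1/(-195585 - 86011/21882) + 244632) + 379579 = (1/(-4279876981/21882) + 244632) + 379579 = (-21882/4279876981 + 244632) + 379579 = 1046994865594110/4279876981 + 379579 = 2671546290165109/4279876981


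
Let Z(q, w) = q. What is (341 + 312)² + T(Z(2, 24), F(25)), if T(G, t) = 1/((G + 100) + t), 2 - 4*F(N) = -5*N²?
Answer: 1507355819/3535 ≈ 4.2641e+5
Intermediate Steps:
F(N) = ½ + 5*N²/4 (F(N) = ½ - (-5)*N²/4 = ½ + 5*N²/4)
T(G, t) = 1/(100 + G + t) (T(G, t) = 1/((100 + G) + t) = 1/(100 + G + t))
(341 + 312)² + T(Z(2, 24), F(25)) = (341 + 312)² + 1/(100 + 2 + (½ + (5/4)*25²)) = 653² + 1/(100 + 2 + (½ + (5/4)*625)) = 426409 + 1/(100 + 2 + (½ + 3125/4)) = 426409 + 1/(100 + 2 + 3127/4) = 426409 + 1/(3535/4) = 426409 + 4/3535 = 1507355819/3535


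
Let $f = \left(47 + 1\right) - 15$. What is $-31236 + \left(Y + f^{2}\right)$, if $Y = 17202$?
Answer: $-12945$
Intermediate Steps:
$f = 33$ ($f = 48 - 15 = 33$)
$-31236 + \left(Y + f^{2}\right) = -31236 + \left(17202 + 33^{2}\right) = -31236 + \left(17202 + 1089\right) = -31236 + 18291 = -12945$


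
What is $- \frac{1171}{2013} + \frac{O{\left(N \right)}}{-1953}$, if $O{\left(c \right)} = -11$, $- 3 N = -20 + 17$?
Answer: $- \frac{754940}{1310463} \approx -0.57609$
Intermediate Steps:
$N = 1$ ($N = - \frac{-20 + 17}{3} = \left(- \frac{1}{3}\right) \left(-3\right) = 1$)
$- \frac{1171}{2013} + \frac{O{\left(N \right)}}{-1953} = - \frac{1171}{2013} - \frac{11}{-1953} = \left(-1171\right) \frac{1}{2013} - - \frac{11}{1953} = - \frac{1171}{2013} + \frac{11}{1953} = - \frac{754940}{1310463}$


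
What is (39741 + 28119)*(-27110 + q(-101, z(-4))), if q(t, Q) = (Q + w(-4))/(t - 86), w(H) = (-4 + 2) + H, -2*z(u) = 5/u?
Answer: -688041310905/374 ≈ -1.8397e+9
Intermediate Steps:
z(u) = -5/(2*u)
w(H) = -2 + H
q(t, Q) = (-6 + Q)/(-86 + t) (q(t, Q) = (Q + (-2 - 4))/(t - 86) = (Q - 6)/(-86 + t) = (-6 + Q)/(-86 + t))
(39741 + 28119)*(-27110 + q(-101, z(-4))) = (39741 + 28119)*(-27110 + (-6 - 5/2/(-4))/(-86 - 101)) = 67860*(-27110 + (-6 - 5/2*(-¼))/(-187)) = 67860*(-27110 - (-6 + 5/8)/187) = 67860*(-27110 - 1/187*(-43/8)) = 67860*(-27110 + 43/1496) = 67860*(-40556517/1496) = -688041310905/374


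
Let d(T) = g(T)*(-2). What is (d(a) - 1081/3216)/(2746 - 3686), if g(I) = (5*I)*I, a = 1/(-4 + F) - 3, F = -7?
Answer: 37307761/365787840 ≈ 0.10199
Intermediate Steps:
a = -34/11 (a = 1/(-4 - 7) - 3 = 1/(-11) - 3 = -1/11 - 3 = -34/11 ≈ -3.0909)
g(I) = 5*I**2
d(T) = -10*T**2 (d(T) = (5*T**2)*(-2) = -10*T**2)
(d(a) - 1081/3216)/(2746 - 3686) = (-10*(-34/11)**2 - 1081/3216)/(2746 - 3686) = (-10*1156/121 - 1081*1/3216)/(-940) = (-11560/121 - 1081/3216)*(-1/940) = -37307761/389136*(-1/940) = 37307761/365787840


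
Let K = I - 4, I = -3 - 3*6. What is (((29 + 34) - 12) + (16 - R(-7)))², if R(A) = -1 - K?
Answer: 1849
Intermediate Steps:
I = -21 (I = -3 - 18 = -21)
K = -25 (K = -21 - 4 = -25)
R(A) = 24 (R(A) = -1 - 1*(-25) = -1 + 25 = 24)
(((29 + 34) - 12) + (16 - R(-7)))² = (((29 + 34) - 12) + (16 - 1*24))² = ((63 - 12) + (16 - 24))² = (51 - 8)² = 43² = 1849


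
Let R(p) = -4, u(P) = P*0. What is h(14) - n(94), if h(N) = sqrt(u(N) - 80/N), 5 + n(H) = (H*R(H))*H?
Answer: 35349 + 2*I*sqrt(70)/7 ≈ 35349.0 + 2.3905*I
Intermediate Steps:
u(P) = 0
n(H) = -5 - 4*H**2 (n(H) = -5 + (H*(-4))*H = -5 + (-4*H)*H = -5 - 4*H**2)
h(N) = 4*sqrt(5)*sqrt(-1/N) (h(N) = sqrt(0 - 80/N) = sqrt(-80/N) = 4*sqrt(5)*sqrt(-1/N))
h(14) - n(94) = 4*sqrt(5)*sqrt(-1/14) - (-5 - 4*94**2) = 4*sqrt(5)*sqrt(-1*1/14) - (-5 - 4*8836) = 4*sqrt(5)*sqrt(-1/14) - (-5 - 35344) = 4*sqrt(5)*(I*sqrt(14)/14) - 1*(-35349) = 2*I*sqrt(70)/7 + 35349 = 35349 + 2*I*sqrt(70)/7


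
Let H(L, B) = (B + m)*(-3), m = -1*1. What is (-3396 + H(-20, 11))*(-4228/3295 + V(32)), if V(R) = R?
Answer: -346752312/3295 ≈ -1.0524e+5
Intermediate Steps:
m = -1
H(L, B) = 3 - 3*B (H(L, B) = (B - 1)*(-3) = (-1 + B)*(-3) = 3 - 3*B)
(-3396 + H(-20, 11))*(-4228/3295 + V(32)) = (-3396 + (3 - 3*11))*(-4228/3295 + 32) = (-3396 + (3 - 33))*(-4228*1/3295 + 32) = (-3396 - 30)*(-4228/3295 + 32) = -3426*101212/3295 = -346752312/3295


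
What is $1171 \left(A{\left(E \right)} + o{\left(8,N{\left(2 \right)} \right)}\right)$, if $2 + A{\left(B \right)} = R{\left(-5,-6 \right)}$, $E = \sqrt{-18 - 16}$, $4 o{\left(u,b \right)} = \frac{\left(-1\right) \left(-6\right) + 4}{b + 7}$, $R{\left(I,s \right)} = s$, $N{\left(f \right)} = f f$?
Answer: $- \frac{200241}{22} \approx -9101.9$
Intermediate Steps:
$N{\left(f \right)} = f^{2}$
$o{\left(u,b \right)} = \frac{5}{2 \left(7 + b\right)}$ ($o{\left(u,b \right)} = \frac{\left(\left(-1\right) \left(-6\right) + 4\right) \frac{1}{b + 7}}{4} = \frac{\left(6 + 4\right) \frac{1}{7 + b}}{4} = \frac{10 \frac{1}{7 + b}}{4} = \frac{5}{2 \left(7 + b\right)}$)
$E = i \sqrt{34}$ ($E = \sqrt{-34} = i \sqrt{34} \approx 5.8309 i$)
$A{\left(B \right)} = -8$ ($A{\left(B \right)} = -2 - 6 = -8$)
$1171 \left(A{\left(E \right)} + o{\left(8,N{\left(2 \right)} \right)}\right) = 1171 \left(-8 + \frac{5}{2 \left(7 + 2^{2}\right)}\right) = 1171 \left(-8 + \frac{5}{2 \left(7 + 4\right)}\right) = 1171 \left(-8 + \frac{5}{2 \cdot 11}\right) = 1171 \left(-8 + \frac{5}{2} \cdot \frac{1}{11}\right) = 1171 \left(-8 + \frac{5}{22}\right) = 1171 \left(- \frac{171}{22}\right) = - \frac{200241}{22}$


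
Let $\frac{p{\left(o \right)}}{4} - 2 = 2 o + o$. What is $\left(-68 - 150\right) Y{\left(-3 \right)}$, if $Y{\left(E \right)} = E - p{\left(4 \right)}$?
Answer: $12862$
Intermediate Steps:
$p{\left(o \right)} = 8 + 12 o$ ($p{\left(o \right)} = 8 + 4 \left(2 o + o\right) = 8 + 4 \cdot 3 o = 8 + 12 o$)
$Y{\left(E \right)} = -56 + E$ ($Y{\left(E \right)} = E - \left(8 + 12 \cdot 4\right) = E - \left(8 + 48\right) = E - 56 = -56 + E$)
$\left(-68 - 150\right) Y{\left(-3 \right)} = \left(-68 - 150\right) \left(-56 - 3\right) = \left(-218\right) \left(-59\right) = 12862$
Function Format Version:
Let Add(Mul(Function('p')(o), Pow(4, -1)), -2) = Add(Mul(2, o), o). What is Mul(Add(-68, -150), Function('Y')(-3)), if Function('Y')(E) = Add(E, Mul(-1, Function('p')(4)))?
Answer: 12862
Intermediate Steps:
Function('p')(o) = Add(8, Mul(12, o)) (Function('p')(o) = Add(8, Mul(4, Add(Mul(2, o), o))) = Add(8, Mul(4, Mul(3, o))) = Add(8, Mul(12, o)))
Function('Y')(E) = Add(-56, E) (Function('Y')(E) = Add(E, Mul(-1, Add(8, Mul(12, 4)))) = Add(E, Mul(-1, Add(8, 48))) = Add(E, Mul(-1, 56)) = Add(E, -56) = Add(-56, E))
Mul(Add(-68, -150), Function('Y')(-3)) = Mul(Add(-68, -150), Add(-56, -3)) = Mul(-218, -59) = 12862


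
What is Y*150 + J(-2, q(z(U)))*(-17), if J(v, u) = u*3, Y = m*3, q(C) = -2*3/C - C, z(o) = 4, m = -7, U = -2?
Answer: -5739/2 ≈ -2869.5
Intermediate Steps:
q(C) = -C - 6/C (q(C) = -2*3/C - C = -6/C - C = -C - 6/C)
Y = -21 (Y = -7*3 = -21)
J(v, u) = 3*u
Y*150 + J(-2, q(z(U)))*(-17) = -21*150 + (3*(-1*4 - 6/4))*(-17) = -3150 + (3*(-4 - 6*¼))*(-17) = -3150 + (3*(-4 - 3/2))*(-17) = -3150 + (3*(-11/2))*(-17) = -3150 - 33/2*(-17) = -3150 + 561/2 = -5739/2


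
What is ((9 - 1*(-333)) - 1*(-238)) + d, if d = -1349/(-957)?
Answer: 556409/957 ≈ 581.41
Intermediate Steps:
d = 1349/957 (d = -1349*(-1/957) = 1349/957 ≈ 1.4096)
((9 - 1*(-333)) - 1*(-238)) + d = ((9 - 1*(-333)) - 1*(-238)) + 1349/957 = ((9 + 333) + 238) + 1349/957 = (342 + 238) + 1349/957 = 580 + 1349/957 = 556409/957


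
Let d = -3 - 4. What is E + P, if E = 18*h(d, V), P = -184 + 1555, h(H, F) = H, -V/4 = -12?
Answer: 1245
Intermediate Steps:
V = 48 (V = -4*(-12) = 48)
d = -7
P = 1371
E = -126 (E = 18*(-7) = -126)
E + P = -126 + 1371 = 1245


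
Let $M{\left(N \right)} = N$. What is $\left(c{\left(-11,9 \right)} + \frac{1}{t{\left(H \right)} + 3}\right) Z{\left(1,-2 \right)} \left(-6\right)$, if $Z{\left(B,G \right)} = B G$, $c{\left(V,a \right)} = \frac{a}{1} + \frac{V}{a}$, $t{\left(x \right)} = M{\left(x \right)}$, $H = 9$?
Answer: $\frac{283}{3} \approx 94.333$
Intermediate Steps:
$t{\left(x \right)} = x$
$c{\left(V,a \right)} = a + \frac{V}{a}$ ($c{\left(V,a \right)} = a 1 + \frac{V}{a} = a + \frac{V}{a}$)
$\left(c{\left(-11,9 \right)} + \frac{1}{t{\left(H \right)} + 3}\right) Z{\left(1,-2 \right)} \left(-6\right) = \left(\left(9 - \frac{11}{9}\right) + \frac{1}{9 + 3}\right) 1 \left(-2\right) \left(-6\right) = \left(\left(9 - \frac{11}{9}\right) + \frac{1}{12}\right) \left(\left(-2\right) \left(-6\right)\right) = \left(\left(9 - \frac{11}{9}\right) + \frac{1}{12}\right) 12 = \left(\frac{70}{9} + \frac{1}{12}\right) 12 = \frac{283}{36} \cdot 12 = \frac{283}{3}$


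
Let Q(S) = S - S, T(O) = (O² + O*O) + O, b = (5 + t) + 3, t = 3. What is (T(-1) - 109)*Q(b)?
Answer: 0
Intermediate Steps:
b = 11 (b = (5 + 3) + 3 = 8 + 3 = 11)
T(O) = O + 2*O² (T(O) = (O² + O²) + O = 2*O² + O = O + 2*O²)
Q(S) = 0
(T(-1) - 109)*Q(b) = (-(1 + 2*(-1)) - 109)*0 = (-(1 - 2) - 109)*0 = (-1*(-1) - 109)*0 = (1 - 109)*0 = -108*0 = 0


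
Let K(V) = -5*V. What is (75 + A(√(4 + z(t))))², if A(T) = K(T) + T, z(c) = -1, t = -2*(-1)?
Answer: 5673 - 600*√3 ≈ 4633.8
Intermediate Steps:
t = 2
A(T) = -4*T (A(T) = -5*T + T = -4*T)
(75 + A(√(4 + z(t))))² = (75 - 4*√(4 - 1))² = (75 - 4*√3)²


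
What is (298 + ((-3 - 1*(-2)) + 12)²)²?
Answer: 175561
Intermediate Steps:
(298 + ((-3 - 1*(-2)) + 12)²)² = (298 + ((-3 + 2) + 12)²)² = (298 + (-1 + 12)²)² = (298 + 11²)² = (298 + 121)² = 419² = 175561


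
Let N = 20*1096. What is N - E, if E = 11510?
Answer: 10410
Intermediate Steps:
N = 21920
N - E = 21920 - 1*11510 = 21920 - 11510 = 10410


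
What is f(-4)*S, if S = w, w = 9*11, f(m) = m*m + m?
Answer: 1188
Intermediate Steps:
f(m) = m + m² (f(m) = m² + m = m + m²)
w = 99
S = 99
f(-4)*S = -4*(1 - 4)*99 = -4*(-3)*99 = 12*99 = 1188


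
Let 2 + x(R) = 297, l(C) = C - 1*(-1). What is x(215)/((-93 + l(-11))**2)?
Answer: 295/10609 ≈ 0.027807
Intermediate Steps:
l(C) = 1 + C (l(C) = C + 1 = 1 + C)
x(R) = 295 (x(R) = -2 + 297 = 295)
x(215)/((-93 + l(-11))**2) = 295/((-93 + (1 - 11))**2) = 295/((-93 - 10)**2) = 295/((-103)**2) = 295/10609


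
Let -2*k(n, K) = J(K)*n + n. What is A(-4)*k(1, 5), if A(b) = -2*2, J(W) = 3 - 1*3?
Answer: 2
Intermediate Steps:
J(W) = 0 (J(W) = 3 - 3 = 0)
A(b) = -4
k(n, K) = -n/2 (k(n, K) = -(0*n + n)/2 = -(0 + n)/2 = -n/2)
A(-4)*k(1, 5) = -(-2) = -4*(-½) = 2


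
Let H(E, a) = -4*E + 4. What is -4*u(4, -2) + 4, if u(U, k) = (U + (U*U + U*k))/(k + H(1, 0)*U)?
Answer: 28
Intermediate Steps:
H(E, a) = 4 - 4*E
u(U, k) = (U + U**2 + U*k)/k (u(U, k) = (U + (U*U + U*k))/(k + (4 - 4*1)*U) = (U + (U**2 + U*k))/(k + (4 - 4)*U) = (U + U**2 + U*k)/(k + 0*U) = (U + U**2 + U*k)/(k + 0) = (U + U**2 + U*k)/k)
-4*u(4, -2) + 4 = -16*(1 + 4 - 2)/(-2) + 4 = -16*(-1)*3/2 + 4 = -4*(-6) + 4 = 24 + 4 = 28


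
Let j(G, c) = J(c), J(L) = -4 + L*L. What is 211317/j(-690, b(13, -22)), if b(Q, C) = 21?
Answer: 211317/437 ≈ 483.56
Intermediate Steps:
J(L) = -4 + L²
j(G, c) = -4 + c²
211317/j(-690, b(13, -22)) = 211317/(-4 + 21²) = 211317/(-4 + 441) = 211317/437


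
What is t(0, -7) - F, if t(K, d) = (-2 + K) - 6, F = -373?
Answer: 365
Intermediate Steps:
t(K, d) = -8 + K
t(0, -7) - F = (-8 + 0) - 1*(-373) = -8 + 373 = 365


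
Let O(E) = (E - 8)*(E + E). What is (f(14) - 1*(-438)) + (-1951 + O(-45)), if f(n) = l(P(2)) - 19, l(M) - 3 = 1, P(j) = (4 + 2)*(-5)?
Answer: 3242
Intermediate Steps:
P(j) = -30 (P(j) = 6*(-5) = -30)
l(M) = 4 (l(M) = 3 + 1 = 4)
O(E) = 2*E*(-8 + E) (O(E) = (-8 + E)*(2*E) = 2*E*(-8 + E))
f(n) = -15 (f(n) = 4 - 19 = -15)
(f(14) - 1*(-438)) + (-1951 + O(-45)) = (-15 - 1*(-438)) + (-1951 + 2*(-45)*(-8 - 45)) = (-15 + 438) + (-1951 + 2*(-45)*(-53)) = 423 + (-1951 + 4770) = 423 + 2819 = 3242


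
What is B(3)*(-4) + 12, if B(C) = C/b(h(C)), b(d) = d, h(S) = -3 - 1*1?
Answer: 15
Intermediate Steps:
h(S) = -4 (h(S) = -3 - 1 = -4)
B(C) = -C/4 (B(C) = C/(-4) = C*(-¼) = -C/4)
B(3)*(-4) + 12 = -¼*3*(-4) + 12 = -¾*(-4) + 12 = 3 + 12 = 15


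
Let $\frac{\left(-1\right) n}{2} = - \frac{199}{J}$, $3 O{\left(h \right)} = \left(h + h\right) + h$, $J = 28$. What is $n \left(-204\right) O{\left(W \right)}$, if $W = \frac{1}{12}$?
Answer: $- \frac{3383}{14} \approx -241.64$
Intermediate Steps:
$W = \frac{1}{12} \approx 0.083333$
$O{\left(h \right)} = h$ ($O{\left(h \right)} = \frac{\left(h + h\right) + h}{3} = \frac{2 h + h}{3} = \frac{3 h}{3} = h$)
$n = \frac{199}{14}$ ($n = - 2 \left(- \frac{199}{28}\right) = - 2 \left(\left(-199\right) \frac{1}{28}\right) = \left(-2\right) \left(- \frac{199}{28}\right) = \frac{199}{14} \approx 14.214$)
$n \left(-204\right) O{\left(W \right)} = \frac{199}{14} \left(-204\right) \frac{1}{12} = \left(- \frac{20298}{7}\right) \frac{1}{12} = - \frac{3383}{14}$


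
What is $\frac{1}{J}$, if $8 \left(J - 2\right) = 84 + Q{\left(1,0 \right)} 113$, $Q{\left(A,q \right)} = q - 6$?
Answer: $- \frac{4}{289} \approx -0.013841$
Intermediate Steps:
$Q{\left(A,q \right)} = -6 + q$
$J = - \frac{289}{4}$ ($J = 2 + \frac{84 + \left(-6 + 0\right) 113}{8} = 2 + \frac{84 - 678}{8} = 2 + \frac{1}{8} \left(-594\right) = 2 - \frac{297}{4} = - \frac{289}{4} \approx -72.25$)
$\frac{1}{J} = \frac{1}{- \frac{289}{4}} = - \frac{4}{289}$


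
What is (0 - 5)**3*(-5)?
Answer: 625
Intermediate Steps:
(0 - 5)**3*(-5) = (-5)**3*(-5) = -125*(-5) = 625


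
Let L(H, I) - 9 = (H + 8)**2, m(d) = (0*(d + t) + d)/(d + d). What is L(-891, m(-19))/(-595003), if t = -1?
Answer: -779698/595003 ≈ -1.3104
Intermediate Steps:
m(d) = 1/2 (m(d) = (0*(d - 1) + d)/(d + d) = (0*(-1 + d) + d)/((2*d)) = (0 + d)*(1/(2*d)) = d*(1/(2*d)) = 1/2)
L(H, I) = 9 + (8 + H)**2 (L(H, I) = 9 + (H + 8)**2 = 9 + (8 + H)**2)
L(-891, m(-19))/(-595003) = (9 + (8 - 891)**2)/(-595003) = (9 + (-883)**2)*(-1/595003) = (9 + 779689)*(-1/595003) = 779698*(-1/595003) = -779698/595003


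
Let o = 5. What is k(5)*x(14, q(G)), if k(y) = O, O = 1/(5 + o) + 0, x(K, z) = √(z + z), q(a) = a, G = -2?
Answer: I/5 ≈ 0.2*I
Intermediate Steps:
x(K, z) = √2*√z (x(K, z) = √(2*z) = √2*√z)
O = ⅒ (O = 1/(5 + 5) + 0 = 1/10 + 0 = ⅒ + 0 = ⅒ ≈ 0.10000)
k(y) = ⅒
k(5)*x(14, q(G)) = (√2*√(-2))/10 = (√2*(I*√2))/10 = (2*I)/10 = I/5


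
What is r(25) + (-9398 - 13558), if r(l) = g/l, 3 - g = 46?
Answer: -573943/25 ≈ -22958.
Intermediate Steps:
g = -43 (g = 3 - 1*46 = 3 - 46 = -43)
r(l) = -43/l
r(25) + (-9398 - 13558) = -43/25 + (-9398 - 13558) = -43*1/25 - 22956 = -43/25 - 22956 = -573943/25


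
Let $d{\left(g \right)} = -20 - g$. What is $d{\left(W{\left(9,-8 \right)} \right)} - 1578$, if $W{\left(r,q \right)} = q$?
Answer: $-1590$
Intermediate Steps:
$d{\left(W{\left(9,-8 \right)} \right)} - 1578 = \left(-20 - -8\right) - 1578 = \left(-20 + 8\right) - 1578 = -12 - 1578 = -1590$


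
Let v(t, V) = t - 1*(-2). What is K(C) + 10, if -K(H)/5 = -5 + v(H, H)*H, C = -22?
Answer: -2165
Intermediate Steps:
v(t, V) = 2 + t (v(t, V) = t + 2 = 2 + t)
K(H) = 25 - 5*H*(2 + H) (K(H) = -5*(-5 + (2 + H)*H) = -5*(-5 + H*(2 + H)) = 25 - 5*H*(2 + H))
K(C) + 10 = (25 - 5*(-22)*(2 - 22)) + 10 = (25 - 5*(-22)*(-20)) + 10 = (25 - 2200) + 10 = -2175 + 10 = -2165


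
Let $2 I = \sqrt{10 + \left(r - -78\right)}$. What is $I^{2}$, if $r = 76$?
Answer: $41$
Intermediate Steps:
$I = \sqrt{41}$ ($I = \frac{\sqrt{10 + \left(76 - -78\right)}}{2} = \frac{\sqrt{10 + \left(76 + 78\right)}}{2} = \frac{\sqrt{10 + 154}}{2} = \frac{\sqrt{164}}{2} = \frac{2 \sqrt{41}}{2} = \sqrt{41} \approx 6.4031$)
$I^{2} = \left(\sqrt{41}\right)^{2} = 41$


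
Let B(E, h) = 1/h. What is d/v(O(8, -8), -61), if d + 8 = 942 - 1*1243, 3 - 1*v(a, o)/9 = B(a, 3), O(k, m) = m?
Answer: -103/8 ≈ -12.875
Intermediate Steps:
v(a, o) = 24 (v(a, o) = 27 - 9/3 = 27 - 9*⅓ = 27 - 3 = 24)
d = -309 (d = -8 + (942 - 1*1243) = -8 + (942 - 1243) = -8 - 301 = -309)
d/v(O(8, -8), -61) = -309/24 = -309*1/24 = -103/8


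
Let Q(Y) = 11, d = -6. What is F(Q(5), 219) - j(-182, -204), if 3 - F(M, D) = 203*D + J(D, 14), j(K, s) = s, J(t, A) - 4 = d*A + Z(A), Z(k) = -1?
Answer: -44169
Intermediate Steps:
J(t, A) = 3 - 6*A (J(t, A) = 4 + (-6*A - 1) = 4 + (-1 - 6*A) = 3 - 6*A)
F(M, D) = 84 - 203*D (F(M, D) = 3 - (203*D + (3 - 6*14)) = 3 - (203*D + (3 - 84)) = 3 - (203*D - 81) = 3 - (-81 + 203*D) = 3 + (81 - 203*D) = 84 - 203*D)
F(Q(5), 219) - j(-182, -204) = (84 - 203*219) - 1*(-204) = (84 - 44457) + 204 = -44373 + 204 = -44169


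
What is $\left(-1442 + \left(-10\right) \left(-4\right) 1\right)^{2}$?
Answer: $1965604$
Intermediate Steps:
$\left(-1442 + \left(-10\right) \left(-4\right) 1\right)^{2} = \left(-1442 + 40 \cdot 1\right)^{2} = \left(-1442 + 40\right)^{2} = \left(-1402\right)^{2} = 1965604$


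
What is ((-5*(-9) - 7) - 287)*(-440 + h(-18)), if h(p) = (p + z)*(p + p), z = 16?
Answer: 91632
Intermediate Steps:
h(p) = 2*p*(16 + p) (h(p) = (p + 16)*(p + p) = (16 + p)*(2*p) = 2*p*(16 + p))
((-5*(-9) - 7) - 287)*(-440 + h(-18)) = ((-5*(-9) - 7) - 287)*(-440 + 2*(-18)*(16 - 18)) = ((45 - 7) - 287)*(-440 + 2*(-18)*(-2)) = (38 - 287)*(-440 + 72) = -249*(-368) = 91632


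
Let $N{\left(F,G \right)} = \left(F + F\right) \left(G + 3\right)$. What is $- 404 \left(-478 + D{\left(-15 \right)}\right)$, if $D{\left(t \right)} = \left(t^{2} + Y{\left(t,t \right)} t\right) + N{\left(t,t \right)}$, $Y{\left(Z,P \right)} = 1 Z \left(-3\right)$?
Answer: $229472$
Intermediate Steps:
$Y{\left(Z,P \right)} = - 3 Z$ ($Y{\left(Z,P \right)} = Z \left(-3\right) = - 3 Z$)
$N{\left(F,G \right)} = 2 F \left(3 + G\right)$
$D{\left(t \right)} = - 2 t^{2} + 2 t \left(3 + t\right)$ ($D{\left(t \right)} = \left(t^{2} + - 3 t t\right) + 2 t \left(3 + t\right) = \left(t^{2} - 3 t^{2}\right) + 2 t \left(3 + t\right) = - 2 t^{2} + 2 t \left(3 + t\right)$)
$- 404 \left(-478 + D{\left(-15 \right)}\right) = - 404 \left(-478 + 6 \left(-15\right)\right) = - 404 \left(-478 - 90\right) = \left(-404\right) \left(-568\right) = 229472$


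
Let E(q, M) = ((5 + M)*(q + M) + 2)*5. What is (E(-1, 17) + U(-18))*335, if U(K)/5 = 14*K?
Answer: 170850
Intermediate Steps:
U(K) = 70*K (U(K) = 5*(14*K) = 70*K)
E(q, M) = 10 + 5*(5 + M)*(M + q) (E(q, M) = ((5 + M)*(M + q) + 2)*5 = (2 + (5 + M)*(M + q))*5 = 10 + 5*(5 + M)*(M + q))
(E(-1, 17) + U(-18))*335 = ((10 + 5*17² + 25*17 + 25*(-1) + 5*17*(-1)) + 70*(-18))*335 = ((10 + 5*289 + 425 - 25 - 85) - 1260)*335 = ((10 + 1445 + 425 - 25 - 85) - 1260)*335 = (1770 - 1260)*335 = 510*335 = 170850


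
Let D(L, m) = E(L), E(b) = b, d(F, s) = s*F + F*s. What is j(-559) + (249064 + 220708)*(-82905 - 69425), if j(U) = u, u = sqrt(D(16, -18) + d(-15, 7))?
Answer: -71560368760 + I*sqrt(194) ≈ -7.156e+10 + 13.928*I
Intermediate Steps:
d(F, s) = 2*F*s (d(F, s) = F*s + F*s = 2*F*s)
D(L, m) = L
u = I*sqrt(194) (u = sqrt(16 + 2*(-15)*7) = sqrt(16 - 210) = sqrt(-194) = I*sqrt(194) ≈ 13.928*I)
j(U) = I*sqrt(194)
j(-559) + (249064 + 220708)*(-82905 - 69425) = I*sqrt(194) + (249064 + 220708)*(-82905 - 69425) = I*sqrt(194) + 469772*(-152330) = I*sqrt(194) - 71560368760 = -71560368760 + I*sqrt(194)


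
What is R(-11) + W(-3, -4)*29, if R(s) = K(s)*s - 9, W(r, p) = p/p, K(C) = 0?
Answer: 20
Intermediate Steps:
W(r, p) = 1
R(s) = -9 (R(s) = 0*s - 9 = 0 - 9 = -9)
R(-11) + W(-3, -4)*29 = -9 + 1*29 = -9 + 29 = 20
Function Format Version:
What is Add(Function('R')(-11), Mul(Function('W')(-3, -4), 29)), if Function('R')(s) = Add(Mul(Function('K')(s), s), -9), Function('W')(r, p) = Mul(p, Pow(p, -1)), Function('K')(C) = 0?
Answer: 20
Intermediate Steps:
Function('W')(r, p) = 1
Function('R')(s) = -9 (Function('R')(s) = Add(Mul(0, s), -9) = Add(0, -9) = -9)
Add(Function('R')(-11), Mul(Function('W')(-3, -4), 29)) = Add(-9, Mul(1, 29)) = Add(-9, 29) = 20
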